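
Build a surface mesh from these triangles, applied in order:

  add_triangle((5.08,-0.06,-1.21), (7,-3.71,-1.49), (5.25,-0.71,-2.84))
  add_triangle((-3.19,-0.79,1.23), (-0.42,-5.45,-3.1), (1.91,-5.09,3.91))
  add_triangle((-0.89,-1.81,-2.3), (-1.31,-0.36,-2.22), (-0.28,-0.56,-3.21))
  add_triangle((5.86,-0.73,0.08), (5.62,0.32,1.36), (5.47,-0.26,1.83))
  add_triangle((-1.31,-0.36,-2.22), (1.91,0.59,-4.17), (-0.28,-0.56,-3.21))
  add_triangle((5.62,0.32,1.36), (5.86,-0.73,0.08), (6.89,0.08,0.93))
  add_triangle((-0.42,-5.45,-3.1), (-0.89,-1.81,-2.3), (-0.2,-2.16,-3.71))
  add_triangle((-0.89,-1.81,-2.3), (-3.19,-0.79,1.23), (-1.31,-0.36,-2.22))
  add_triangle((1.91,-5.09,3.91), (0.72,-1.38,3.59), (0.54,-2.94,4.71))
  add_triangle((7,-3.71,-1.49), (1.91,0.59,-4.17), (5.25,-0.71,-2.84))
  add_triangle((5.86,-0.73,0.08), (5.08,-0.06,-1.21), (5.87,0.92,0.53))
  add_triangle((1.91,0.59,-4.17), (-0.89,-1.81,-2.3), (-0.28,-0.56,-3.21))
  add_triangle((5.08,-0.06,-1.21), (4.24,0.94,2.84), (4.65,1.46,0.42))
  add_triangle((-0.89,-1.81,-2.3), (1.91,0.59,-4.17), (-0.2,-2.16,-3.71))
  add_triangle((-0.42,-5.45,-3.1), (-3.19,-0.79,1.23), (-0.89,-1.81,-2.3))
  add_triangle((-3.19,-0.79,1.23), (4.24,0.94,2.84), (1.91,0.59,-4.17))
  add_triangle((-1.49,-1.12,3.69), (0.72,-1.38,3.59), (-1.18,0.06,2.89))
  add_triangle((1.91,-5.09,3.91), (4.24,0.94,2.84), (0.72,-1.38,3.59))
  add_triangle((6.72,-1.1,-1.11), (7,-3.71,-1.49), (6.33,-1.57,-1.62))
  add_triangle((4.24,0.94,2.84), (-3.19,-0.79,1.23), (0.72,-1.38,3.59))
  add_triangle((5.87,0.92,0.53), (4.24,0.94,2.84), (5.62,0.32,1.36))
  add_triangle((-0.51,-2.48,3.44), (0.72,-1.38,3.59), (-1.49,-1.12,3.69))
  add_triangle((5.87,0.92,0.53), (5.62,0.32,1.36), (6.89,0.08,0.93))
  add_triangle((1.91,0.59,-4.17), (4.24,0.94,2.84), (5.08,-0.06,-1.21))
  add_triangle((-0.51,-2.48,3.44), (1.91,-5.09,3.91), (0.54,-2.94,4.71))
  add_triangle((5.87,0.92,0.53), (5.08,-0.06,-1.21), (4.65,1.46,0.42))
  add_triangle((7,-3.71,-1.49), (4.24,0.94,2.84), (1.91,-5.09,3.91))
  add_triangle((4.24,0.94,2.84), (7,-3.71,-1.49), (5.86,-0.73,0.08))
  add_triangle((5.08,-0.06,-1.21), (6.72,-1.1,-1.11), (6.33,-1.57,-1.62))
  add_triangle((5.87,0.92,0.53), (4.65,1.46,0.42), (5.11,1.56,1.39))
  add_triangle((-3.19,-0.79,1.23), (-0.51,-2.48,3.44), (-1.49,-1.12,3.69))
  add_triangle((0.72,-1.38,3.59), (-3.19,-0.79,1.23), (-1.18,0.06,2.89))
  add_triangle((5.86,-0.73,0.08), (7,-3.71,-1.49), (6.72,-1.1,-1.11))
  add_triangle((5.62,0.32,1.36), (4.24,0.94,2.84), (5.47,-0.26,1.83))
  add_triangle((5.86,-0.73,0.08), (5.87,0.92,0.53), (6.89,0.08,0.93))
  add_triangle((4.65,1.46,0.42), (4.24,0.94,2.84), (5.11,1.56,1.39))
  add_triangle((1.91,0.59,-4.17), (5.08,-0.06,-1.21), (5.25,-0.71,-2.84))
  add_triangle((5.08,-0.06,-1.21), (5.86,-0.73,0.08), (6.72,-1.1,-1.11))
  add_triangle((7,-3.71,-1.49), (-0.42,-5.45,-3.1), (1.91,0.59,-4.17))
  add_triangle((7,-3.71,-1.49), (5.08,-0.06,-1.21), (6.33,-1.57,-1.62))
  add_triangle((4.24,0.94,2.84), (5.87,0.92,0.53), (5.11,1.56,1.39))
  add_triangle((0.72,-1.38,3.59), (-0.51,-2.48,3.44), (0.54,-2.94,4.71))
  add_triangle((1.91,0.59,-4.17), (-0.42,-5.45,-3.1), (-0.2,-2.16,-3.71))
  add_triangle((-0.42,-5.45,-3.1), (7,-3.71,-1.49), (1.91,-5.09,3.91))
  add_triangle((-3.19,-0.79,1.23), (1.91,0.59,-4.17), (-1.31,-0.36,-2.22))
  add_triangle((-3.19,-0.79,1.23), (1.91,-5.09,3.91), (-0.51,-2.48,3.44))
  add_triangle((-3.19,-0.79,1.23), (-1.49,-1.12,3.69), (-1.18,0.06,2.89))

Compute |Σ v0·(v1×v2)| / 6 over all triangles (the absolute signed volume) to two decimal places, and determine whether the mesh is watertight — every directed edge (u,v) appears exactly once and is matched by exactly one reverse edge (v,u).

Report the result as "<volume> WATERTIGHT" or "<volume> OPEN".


Per-triangle v0·(v1×v2)/6:
  t1: +4.9789
  t2: +22.8543
  t3: +0.8514
  t4: +1.2207
  t5: +0.8201
  t6: +0.3432
  t7: +1.6529
  t8: +2.2531
  t9: +1.6292
  t10: +5.8797
  t11: +2.3149
  t12: +1.2278
  t13: -3.6575
  t14: +0.8078
  t15: +4.7558
  t16: +0.0775
  t17: +1.2482
  t18: +9.2461
  t19: +1.4501
  t20: +3.4812
  t21: +1.5779
  t22: +1.7590
  t23: +0.6650
  t24: +5.1109
  t25: +2.2627
  t26: +1.1936
  t27: +33.8550
  t28: +5.4378
  t29: +0.7181
  t30: +0.6642
  t31: +2.6036
  t32: -2.7417
  t33: +2.9239
  t34: +1.3022
  t35: +0.9359
  t36: -0.1969
  t37: +2.8626
  t38: +1.0008
  t39: +30.8687
  t40: -0.5693
  t41: +1.5746
  t42: +0.5306
  t43: +4.3398
  t44: +43.7401
  t45: +0.2345
  t46: +3.7783
  t47: +1.5557
Σ = +211.4228 → |volume| = 211.42

Directed edges: 141 total; 3 unmatched, e.g. (5.47,-0.26,1.83)→(5.86,-0.73,0.08) → open.

211.42 OPEN


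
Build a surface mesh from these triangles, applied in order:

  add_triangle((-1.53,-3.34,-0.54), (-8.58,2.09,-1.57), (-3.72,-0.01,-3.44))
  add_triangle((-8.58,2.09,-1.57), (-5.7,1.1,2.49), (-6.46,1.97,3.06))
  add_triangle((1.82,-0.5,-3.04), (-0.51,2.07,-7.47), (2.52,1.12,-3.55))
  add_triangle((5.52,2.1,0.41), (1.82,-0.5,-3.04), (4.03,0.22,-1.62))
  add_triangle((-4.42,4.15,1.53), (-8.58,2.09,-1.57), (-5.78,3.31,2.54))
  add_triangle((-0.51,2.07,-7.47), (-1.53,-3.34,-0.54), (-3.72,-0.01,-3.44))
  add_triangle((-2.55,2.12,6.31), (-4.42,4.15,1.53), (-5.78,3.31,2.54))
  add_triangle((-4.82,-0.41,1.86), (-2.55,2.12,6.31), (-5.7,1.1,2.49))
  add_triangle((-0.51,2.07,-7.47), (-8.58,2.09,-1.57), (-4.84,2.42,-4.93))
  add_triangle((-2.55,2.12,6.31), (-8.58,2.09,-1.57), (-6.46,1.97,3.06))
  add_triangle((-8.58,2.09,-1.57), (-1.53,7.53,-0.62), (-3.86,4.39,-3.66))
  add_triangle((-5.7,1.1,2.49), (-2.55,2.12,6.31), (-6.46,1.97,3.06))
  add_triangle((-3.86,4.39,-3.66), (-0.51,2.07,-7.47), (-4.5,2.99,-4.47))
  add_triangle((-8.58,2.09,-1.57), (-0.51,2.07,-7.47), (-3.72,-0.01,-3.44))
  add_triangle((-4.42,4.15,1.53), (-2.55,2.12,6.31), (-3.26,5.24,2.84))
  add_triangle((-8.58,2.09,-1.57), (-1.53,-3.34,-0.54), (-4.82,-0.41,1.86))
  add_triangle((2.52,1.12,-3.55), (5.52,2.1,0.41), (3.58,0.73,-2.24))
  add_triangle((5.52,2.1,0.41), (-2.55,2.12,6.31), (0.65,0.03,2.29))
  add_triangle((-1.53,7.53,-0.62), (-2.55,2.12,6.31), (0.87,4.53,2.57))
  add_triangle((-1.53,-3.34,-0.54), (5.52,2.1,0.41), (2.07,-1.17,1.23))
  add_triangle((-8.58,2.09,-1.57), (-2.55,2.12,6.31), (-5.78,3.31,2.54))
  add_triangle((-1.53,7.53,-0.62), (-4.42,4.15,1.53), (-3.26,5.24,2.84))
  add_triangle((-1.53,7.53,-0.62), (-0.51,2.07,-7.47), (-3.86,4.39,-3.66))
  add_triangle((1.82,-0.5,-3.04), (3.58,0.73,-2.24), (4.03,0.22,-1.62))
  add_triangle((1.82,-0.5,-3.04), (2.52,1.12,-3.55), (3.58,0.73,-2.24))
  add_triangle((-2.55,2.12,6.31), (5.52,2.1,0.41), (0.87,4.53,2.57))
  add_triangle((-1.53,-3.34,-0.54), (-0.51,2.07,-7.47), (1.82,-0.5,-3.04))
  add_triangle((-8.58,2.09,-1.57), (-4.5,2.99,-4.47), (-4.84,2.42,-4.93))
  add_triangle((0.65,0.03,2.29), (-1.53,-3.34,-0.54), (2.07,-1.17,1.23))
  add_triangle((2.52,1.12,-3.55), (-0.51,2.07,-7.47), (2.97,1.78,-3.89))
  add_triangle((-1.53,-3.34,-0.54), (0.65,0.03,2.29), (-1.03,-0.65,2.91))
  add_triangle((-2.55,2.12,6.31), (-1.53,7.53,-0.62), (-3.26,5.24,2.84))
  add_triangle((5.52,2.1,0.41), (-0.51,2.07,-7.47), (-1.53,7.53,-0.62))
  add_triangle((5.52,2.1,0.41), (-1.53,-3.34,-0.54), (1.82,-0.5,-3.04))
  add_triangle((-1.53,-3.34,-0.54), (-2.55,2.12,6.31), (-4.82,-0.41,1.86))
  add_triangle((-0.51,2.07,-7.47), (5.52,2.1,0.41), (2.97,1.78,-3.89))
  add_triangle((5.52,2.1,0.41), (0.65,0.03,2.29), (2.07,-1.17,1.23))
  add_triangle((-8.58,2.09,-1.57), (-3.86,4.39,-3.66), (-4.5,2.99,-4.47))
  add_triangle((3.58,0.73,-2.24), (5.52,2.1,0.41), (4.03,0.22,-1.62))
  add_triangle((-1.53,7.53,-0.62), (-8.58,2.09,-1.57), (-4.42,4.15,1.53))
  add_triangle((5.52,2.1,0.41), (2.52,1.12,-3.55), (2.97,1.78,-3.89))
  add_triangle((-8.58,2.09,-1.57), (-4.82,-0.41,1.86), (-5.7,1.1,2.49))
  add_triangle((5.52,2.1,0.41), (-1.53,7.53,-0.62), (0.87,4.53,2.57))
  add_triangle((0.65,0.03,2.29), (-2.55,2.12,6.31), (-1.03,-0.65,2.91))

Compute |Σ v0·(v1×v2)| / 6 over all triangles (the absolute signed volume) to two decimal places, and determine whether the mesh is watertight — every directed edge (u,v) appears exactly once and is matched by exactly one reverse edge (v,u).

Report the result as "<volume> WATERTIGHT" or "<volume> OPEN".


435.11 OPEN

Per-triangle v0·(v1×v2)/6:
  t1: +14.3089
  t2: +3.7526
  t3: +4.9607
  t4: -1.7304
  t5: +9.4498
  t6: +13.3509
  t7: +8.3548
  t8: +6.2357
  t9: +1.8379
  t10: +5.2508
  t11: +28.5534
  t12: +3.2025
  t13: +9.7587
  t14: +17.3418
  t15: +9.0582
  t16: +15.1466
  t17: +2.5447
  t18: +7.6722
  t19: +22.3981
  t20: +3.4986
  t21: +10.7209
  t22: +9.5283
  t23: +26.8197
  t24: +1.1512
  t25: +1.7132
  t26: +17.9853
  t27: +11.3044
  t28: +4.4815
  t29: +2.8123
  t30: +1.8655
  t31: +1.9994
  t32: +9.1647
  t33: +54.4120
  t34: +7.5887
  t35: +11.6113
  t36: +4.1168
  t37: +3.8220
  t38: +9.9899
  t39: +1.9115
  t40: +25.4318
  t41: +1.6252
  t42: +6.8721
  t43: +20.6540
  t44: +2.5833
Σ = +435.1114 → |volume| = 435.11

Directed edges: 132 total; 6 unmatched, e.g. (-4.84,2.42,-4.93)→(-0.51,2.07,-7.47) → open.


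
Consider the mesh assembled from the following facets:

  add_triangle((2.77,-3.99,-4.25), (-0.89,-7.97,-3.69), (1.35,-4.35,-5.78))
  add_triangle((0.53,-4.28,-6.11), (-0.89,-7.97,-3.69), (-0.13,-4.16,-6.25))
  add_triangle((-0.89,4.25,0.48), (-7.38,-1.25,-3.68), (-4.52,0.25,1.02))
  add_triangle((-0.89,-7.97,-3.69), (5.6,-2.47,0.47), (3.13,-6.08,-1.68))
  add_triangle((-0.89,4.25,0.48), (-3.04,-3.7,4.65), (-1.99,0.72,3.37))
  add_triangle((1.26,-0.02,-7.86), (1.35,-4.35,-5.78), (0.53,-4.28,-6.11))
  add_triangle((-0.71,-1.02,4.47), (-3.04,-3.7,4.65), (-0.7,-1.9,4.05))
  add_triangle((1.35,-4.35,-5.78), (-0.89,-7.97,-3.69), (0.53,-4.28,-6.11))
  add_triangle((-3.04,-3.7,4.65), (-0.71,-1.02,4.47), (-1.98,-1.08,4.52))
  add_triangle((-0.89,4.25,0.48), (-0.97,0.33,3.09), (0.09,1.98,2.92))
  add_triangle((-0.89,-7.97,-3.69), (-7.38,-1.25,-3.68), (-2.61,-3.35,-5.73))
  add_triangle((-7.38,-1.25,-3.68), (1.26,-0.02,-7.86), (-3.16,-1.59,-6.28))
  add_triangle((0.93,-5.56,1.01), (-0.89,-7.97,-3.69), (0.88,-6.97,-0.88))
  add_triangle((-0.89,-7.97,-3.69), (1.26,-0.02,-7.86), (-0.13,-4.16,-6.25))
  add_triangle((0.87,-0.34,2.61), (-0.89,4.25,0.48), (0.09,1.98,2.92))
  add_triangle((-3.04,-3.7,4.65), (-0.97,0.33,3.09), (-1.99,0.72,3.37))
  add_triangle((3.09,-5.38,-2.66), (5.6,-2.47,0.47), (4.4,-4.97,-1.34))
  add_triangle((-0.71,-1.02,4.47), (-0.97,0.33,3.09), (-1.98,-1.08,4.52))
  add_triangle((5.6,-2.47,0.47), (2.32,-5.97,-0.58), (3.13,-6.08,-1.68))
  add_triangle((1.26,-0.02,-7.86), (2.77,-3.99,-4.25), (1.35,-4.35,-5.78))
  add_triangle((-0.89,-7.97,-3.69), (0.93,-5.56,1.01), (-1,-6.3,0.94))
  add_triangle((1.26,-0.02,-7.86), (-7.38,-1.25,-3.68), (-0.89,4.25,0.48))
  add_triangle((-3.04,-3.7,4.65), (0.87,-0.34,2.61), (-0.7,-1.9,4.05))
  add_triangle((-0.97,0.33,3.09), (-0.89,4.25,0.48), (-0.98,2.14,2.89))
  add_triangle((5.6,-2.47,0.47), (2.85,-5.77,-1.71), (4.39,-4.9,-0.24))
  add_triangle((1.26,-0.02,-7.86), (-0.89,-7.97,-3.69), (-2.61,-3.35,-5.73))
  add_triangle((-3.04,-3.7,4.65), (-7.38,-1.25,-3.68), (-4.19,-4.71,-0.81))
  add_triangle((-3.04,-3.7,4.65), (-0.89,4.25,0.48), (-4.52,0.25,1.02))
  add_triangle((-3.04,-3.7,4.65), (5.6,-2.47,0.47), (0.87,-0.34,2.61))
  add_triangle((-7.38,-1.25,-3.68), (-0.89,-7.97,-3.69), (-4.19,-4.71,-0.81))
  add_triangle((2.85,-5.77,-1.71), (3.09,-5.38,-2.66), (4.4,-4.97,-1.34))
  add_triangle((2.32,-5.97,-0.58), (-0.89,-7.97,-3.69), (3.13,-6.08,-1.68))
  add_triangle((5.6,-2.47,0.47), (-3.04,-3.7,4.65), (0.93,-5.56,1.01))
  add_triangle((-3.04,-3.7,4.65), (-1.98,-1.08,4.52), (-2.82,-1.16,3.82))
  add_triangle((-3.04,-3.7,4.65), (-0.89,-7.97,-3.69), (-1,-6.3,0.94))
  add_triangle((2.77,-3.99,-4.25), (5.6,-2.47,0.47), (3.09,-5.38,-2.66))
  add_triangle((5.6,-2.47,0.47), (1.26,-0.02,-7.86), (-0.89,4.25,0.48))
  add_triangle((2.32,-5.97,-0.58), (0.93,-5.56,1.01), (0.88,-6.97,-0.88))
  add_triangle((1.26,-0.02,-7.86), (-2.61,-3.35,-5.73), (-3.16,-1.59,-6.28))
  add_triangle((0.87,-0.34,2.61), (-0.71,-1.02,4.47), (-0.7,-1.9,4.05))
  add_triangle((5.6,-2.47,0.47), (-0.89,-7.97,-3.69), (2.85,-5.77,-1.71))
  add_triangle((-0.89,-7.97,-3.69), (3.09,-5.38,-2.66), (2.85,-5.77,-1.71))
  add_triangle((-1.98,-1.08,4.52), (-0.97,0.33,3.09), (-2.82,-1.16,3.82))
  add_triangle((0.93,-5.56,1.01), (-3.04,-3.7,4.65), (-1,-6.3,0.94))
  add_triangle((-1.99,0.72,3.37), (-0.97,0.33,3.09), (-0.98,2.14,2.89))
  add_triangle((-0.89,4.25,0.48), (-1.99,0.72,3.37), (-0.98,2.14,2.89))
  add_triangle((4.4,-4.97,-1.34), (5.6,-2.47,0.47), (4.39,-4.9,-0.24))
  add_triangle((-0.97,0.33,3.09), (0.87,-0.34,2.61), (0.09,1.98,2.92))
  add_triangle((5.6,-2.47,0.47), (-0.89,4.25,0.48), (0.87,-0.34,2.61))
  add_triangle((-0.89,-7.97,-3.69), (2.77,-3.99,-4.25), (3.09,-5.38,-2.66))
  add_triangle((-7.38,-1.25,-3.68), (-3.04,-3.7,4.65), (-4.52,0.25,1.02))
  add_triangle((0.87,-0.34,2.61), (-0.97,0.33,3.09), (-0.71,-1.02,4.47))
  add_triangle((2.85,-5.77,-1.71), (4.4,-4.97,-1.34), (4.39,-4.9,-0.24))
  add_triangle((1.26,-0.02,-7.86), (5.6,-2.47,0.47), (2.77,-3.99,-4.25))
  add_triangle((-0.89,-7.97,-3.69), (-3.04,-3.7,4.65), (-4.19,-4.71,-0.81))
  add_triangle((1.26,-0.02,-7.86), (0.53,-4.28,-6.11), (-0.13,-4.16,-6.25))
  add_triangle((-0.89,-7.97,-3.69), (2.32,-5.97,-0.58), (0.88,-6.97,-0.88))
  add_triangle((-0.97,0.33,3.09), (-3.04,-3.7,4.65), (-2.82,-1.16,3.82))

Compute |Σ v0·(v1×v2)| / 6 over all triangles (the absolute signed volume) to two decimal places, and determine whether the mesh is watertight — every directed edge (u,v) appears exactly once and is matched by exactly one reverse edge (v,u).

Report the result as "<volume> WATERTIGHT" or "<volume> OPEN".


487.79 OPEN

Per-triangle v0·(v1×v2)/6:
  t1: +10.2269
  t2: +3.9547
  t3: +16.5672
  t4: +0.6944
  t5: +2.2842
  t6: +4.9181
  t7: +1.5616
  t8: +5.0249
  t9: +2.3979
  t10: +2.8118
  t11: +30.9814
  t12: +9.6618
  t13: +3.0603
  t14: -3.7611
  t15: +0.5790
  t16: +2.3076
  t17: +1.8453
  t18: +0.9906
  t19: +5.5713
  t20: +9.6550
  t21: +9.3569
  t22: +45.6812
  t23: +0.0191
  t24: -0.5399
  t25: -2.8289
  t26: +30.3237
  t27: +25.3265
  t28: +13.3578
  t29: +12.1362
  t30: +28.2767
  t31: +2.0486
  t32: +6.5475
  t33: +19.1919
  t34: +2.0495
  t35: +10.9516
  t36: +9.2634
  t37: +28.9563
  t38: +3.0689
  t39: +10.9303
  t40: +0.9231
  t41: -0.0144
  t42: +5.4986
  t43: +0.8514
  t44: +8.2637
  t45: +0.8656
  t46: +2.2112
  t47: +3.0078
  t48: +1.7721
  t49: +9.1112
  t50: +11.0569
  t51: +20.5282
  t52: +1.0818
  t53: +2.0157
  t54: +22.8224
  t55: +26.1867
  t56: +3.8833
  t57: +4.5003
  t58: -2.2270
Σ = +487.7889 → |volume| = 487.79

Directed edges: 174 total; 6 unmatched, e.g. (-7.38,-1.25,-3.68)→(-2.61,-3.35,-5.73) → open.


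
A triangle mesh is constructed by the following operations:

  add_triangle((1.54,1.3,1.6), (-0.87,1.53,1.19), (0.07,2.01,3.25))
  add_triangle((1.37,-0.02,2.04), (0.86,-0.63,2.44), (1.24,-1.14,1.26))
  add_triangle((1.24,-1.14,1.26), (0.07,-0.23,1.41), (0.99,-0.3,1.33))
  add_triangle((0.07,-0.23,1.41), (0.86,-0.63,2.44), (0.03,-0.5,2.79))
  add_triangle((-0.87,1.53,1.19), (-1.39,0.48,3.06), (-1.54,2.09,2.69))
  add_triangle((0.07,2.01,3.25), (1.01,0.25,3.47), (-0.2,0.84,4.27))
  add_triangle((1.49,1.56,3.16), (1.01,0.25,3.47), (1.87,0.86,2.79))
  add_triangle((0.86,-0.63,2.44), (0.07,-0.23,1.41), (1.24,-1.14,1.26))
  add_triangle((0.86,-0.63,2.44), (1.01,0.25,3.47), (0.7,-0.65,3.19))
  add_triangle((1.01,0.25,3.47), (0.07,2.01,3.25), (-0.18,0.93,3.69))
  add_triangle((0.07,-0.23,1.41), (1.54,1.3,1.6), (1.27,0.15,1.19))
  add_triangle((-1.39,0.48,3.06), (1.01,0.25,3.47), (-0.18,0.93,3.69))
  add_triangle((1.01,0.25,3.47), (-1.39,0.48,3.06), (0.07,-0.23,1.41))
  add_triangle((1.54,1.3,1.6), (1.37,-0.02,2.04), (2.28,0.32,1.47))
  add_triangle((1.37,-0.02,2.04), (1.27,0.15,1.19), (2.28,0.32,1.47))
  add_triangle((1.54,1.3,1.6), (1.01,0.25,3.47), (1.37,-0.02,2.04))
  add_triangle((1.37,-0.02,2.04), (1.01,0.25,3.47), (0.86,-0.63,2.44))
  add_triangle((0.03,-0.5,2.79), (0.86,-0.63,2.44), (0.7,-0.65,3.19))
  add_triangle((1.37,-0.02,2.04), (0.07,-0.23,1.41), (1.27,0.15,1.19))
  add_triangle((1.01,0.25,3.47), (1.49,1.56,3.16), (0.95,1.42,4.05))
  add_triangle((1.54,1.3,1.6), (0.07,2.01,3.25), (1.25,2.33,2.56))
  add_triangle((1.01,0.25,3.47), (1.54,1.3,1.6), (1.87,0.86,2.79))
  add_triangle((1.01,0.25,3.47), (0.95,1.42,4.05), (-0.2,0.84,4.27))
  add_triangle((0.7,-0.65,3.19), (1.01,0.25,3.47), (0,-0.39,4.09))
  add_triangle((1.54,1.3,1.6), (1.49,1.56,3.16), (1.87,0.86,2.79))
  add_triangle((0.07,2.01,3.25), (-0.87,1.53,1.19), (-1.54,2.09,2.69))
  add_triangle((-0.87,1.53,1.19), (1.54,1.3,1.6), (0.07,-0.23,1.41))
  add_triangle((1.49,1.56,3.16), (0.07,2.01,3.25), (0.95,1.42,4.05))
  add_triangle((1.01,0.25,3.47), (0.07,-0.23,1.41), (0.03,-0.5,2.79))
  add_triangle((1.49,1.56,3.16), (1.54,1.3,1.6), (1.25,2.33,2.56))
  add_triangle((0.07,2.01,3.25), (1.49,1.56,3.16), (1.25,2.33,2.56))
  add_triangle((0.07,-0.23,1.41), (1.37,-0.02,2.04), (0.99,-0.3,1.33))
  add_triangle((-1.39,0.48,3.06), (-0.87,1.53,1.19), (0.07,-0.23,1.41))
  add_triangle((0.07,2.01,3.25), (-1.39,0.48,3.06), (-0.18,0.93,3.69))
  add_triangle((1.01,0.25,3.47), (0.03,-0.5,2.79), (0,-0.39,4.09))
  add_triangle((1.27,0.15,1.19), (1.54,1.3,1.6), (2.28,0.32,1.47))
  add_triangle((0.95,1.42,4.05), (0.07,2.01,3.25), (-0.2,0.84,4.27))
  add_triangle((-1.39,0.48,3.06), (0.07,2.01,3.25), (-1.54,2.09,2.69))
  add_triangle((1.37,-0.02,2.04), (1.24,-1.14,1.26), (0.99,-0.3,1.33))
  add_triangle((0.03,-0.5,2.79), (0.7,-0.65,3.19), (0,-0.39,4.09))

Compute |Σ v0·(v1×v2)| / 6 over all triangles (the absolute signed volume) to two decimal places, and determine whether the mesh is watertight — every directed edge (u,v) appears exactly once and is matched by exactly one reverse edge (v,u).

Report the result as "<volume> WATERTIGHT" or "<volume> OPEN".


9.75 WATERTIGHT

Per-triangle v0·(v1×v2)/6:
  t1: +0.7981
  t2: +0.3797
  t3: -0.1799
  t4: -0.0137
  t5: +0.0623
  t6: -1.2122
  t7: +0.5978
  t8: +0.0981
  t9: +0.1827
  t10: +0.9515
  t11: -0.3261
  t12: +0.6878
  t13: +0.4884
  t14: +0.5254
  t15: -0.0175
  t16: +0.6356
  t17: +0.3473
  t18: +0.0293
  t19: -0.0136
  t20: +0.5484
  t21: -0.4080
  t22: -0.3154
  t23: +0.8710
  t24: +0.5153
  t25: +0.3630
  t26: +0.4804
  t27: -0.9326
  t28: +0.6512
  t29: -0.0120
  t30: +0.4296
  t31: +0.8304
  t32: -0.0927
  t33: -0.4110
  t34: +0.8678
  t35: -0.1730
  t36: -0.1594
  t37: +1.0131
  t38: +1.5588
  t39: -0.0013
  t40: +0.1046
Σ = +9.7493 → |volume| = 9.75

Directed edges: 120 total, each appears once with its reverse present → watertight.


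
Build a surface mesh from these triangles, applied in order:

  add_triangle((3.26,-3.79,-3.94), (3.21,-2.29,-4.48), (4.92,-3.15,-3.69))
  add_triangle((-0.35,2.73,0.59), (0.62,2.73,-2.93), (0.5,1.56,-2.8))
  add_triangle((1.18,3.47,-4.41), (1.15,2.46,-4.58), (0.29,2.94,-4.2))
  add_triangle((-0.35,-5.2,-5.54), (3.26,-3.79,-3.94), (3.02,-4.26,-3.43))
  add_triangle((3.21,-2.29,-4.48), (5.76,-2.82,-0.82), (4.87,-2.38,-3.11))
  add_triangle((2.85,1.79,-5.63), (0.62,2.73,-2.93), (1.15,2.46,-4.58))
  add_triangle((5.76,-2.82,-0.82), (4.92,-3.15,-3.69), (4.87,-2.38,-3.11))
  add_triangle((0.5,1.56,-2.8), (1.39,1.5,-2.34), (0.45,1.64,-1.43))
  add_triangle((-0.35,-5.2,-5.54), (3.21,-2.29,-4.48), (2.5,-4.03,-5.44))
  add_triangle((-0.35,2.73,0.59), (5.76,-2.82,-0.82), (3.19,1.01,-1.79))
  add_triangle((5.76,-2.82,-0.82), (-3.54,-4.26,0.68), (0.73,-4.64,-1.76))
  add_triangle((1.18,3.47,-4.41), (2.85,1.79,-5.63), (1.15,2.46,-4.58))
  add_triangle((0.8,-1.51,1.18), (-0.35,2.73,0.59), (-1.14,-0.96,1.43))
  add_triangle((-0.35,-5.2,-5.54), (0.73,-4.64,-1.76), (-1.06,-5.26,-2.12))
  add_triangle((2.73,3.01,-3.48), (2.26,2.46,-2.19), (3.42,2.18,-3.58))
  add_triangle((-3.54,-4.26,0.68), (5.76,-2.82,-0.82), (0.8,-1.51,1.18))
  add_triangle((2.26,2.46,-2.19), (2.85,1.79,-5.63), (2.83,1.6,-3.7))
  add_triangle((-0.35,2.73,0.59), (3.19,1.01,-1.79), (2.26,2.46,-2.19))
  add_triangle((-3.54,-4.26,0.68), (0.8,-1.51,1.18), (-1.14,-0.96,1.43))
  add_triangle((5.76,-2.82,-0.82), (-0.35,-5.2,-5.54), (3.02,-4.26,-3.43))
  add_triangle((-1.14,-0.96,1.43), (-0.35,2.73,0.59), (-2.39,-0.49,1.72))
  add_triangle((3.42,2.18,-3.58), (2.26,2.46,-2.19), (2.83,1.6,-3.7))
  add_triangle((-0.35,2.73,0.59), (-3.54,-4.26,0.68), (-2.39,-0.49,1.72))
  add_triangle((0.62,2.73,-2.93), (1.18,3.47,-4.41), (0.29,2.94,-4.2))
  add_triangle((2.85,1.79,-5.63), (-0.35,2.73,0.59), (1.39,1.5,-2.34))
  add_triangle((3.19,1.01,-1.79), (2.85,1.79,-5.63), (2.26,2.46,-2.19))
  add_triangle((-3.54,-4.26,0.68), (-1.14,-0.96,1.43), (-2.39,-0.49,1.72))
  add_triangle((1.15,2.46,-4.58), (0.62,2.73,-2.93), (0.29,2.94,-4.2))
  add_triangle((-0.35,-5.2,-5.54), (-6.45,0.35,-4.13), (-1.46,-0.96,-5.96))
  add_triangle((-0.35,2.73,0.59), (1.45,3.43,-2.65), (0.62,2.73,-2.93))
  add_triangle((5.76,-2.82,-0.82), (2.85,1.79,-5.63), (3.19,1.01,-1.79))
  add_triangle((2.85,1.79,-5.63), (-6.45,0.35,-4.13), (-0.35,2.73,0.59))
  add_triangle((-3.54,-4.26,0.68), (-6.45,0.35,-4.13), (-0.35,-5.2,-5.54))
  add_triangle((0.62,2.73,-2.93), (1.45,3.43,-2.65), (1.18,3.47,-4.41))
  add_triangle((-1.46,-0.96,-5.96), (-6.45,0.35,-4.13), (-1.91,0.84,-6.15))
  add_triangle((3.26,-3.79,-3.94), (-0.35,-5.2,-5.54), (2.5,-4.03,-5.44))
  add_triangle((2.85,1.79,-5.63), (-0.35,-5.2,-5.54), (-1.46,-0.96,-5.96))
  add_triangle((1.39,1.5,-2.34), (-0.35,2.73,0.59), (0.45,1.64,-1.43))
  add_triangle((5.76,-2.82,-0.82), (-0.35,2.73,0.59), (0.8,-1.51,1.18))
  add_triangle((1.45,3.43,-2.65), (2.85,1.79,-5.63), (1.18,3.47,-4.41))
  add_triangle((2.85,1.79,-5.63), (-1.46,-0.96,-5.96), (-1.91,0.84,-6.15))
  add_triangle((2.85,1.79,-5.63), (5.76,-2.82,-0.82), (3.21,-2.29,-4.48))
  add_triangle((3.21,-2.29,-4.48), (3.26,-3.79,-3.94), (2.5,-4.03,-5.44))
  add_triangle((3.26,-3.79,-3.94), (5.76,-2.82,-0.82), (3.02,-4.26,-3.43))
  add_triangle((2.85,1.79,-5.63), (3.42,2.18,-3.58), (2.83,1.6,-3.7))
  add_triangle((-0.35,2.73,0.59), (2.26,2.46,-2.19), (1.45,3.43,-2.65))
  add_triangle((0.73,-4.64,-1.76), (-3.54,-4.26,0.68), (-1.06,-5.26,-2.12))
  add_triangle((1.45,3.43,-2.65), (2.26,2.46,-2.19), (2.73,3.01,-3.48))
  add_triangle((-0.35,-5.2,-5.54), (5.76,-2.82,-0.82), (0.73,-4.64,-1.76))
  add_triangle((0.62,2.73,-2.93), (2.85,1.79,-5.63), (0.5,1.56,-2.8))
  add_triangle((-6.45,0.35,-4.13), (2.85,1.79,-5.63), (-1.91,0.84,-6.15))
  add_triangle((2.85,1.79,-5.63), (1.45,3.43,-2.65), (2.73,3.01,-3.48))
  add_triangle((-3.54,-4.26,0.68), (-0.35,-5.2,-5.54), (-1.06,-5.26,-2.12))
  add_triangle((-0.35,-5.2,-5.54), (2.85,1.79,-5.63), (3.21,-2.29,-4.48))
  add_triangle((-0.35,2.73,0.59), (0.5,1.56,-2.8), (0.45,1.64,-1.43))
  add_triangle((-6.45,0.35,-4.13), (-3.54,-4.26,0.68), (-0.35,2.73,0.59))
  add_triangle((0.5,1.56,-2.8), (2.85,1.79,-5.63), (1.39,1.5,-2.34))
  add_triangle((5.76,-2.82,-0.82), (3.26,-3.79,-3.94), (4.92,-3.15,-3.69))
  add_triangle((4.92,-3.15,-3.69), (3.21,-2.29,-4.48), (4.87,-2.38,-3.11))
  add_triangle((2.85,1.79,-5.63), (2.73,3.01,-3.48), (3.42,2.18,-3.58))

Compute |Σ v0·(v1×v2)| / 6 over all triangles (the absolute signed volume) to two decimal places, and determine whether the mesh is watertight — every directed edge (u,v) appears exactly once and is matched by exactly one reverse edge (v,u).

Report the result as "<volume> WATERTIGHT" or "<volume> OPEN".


285.86 WATERTIGHT

Per-triangle v0·(v1×v2)/6:
  t1: +2.6060
  t2: +0.2635
  t3: +0.6807
  t4: +3.0968
  t5: -1.6833
  t6: -1.1587
  t7: +1.7320
  t8: -0.3647
  t9: +1.5575
  t10: +4.6149
  t11: +10.2518
  t12: +1.2760
  t13: +1.3175
  t14: +5.0948
  t15: +0.4888
  t16: +7.2553
  t17: -1.1261
  t18: +1.7574
  t19: +2.0908
  t20: +0.5439
  t21: +0.7781
  t22: -0.4082
  t23: +1.6083
  t24: +0.3041
  t25: +0.5989
  t26: +3.3034
  t27: +1.3985
  t28: -0.6144
  t29: +22.2544
  t30: +1.5299
  t31: +8.8133
  t32: +23.4279
  t33: +41.9741
  t34: +0.3933
  t35: +9.4821
  t36: +3.7276
  t37: +20.7942
  t38: -0.4843
  t39: +3.7581
  t40: +2.7657
  t41: +8.7711
  t42: +15.9052
  t43: +2.2613
  t44: +2.9626
  t45: +0.2964
  t46: +1.6337
  t47: +3.7577
  t48: +0.5641
  t49: +14.4419
  t50: +1.0057
  t51: +4.3987
  t52: +2.1572
  t53: +6.6300
  t54: +17.1484
  t55: -0.3741
  t56: +12.4840
  t57: -0.7799
  t58: +3.8232
  t59: +1.1497
  t60: +1.9251
Σ = +285.8618 → |volume| = 285.86

Directed edges: 180 total, each appears once with its reverse present → watertight.


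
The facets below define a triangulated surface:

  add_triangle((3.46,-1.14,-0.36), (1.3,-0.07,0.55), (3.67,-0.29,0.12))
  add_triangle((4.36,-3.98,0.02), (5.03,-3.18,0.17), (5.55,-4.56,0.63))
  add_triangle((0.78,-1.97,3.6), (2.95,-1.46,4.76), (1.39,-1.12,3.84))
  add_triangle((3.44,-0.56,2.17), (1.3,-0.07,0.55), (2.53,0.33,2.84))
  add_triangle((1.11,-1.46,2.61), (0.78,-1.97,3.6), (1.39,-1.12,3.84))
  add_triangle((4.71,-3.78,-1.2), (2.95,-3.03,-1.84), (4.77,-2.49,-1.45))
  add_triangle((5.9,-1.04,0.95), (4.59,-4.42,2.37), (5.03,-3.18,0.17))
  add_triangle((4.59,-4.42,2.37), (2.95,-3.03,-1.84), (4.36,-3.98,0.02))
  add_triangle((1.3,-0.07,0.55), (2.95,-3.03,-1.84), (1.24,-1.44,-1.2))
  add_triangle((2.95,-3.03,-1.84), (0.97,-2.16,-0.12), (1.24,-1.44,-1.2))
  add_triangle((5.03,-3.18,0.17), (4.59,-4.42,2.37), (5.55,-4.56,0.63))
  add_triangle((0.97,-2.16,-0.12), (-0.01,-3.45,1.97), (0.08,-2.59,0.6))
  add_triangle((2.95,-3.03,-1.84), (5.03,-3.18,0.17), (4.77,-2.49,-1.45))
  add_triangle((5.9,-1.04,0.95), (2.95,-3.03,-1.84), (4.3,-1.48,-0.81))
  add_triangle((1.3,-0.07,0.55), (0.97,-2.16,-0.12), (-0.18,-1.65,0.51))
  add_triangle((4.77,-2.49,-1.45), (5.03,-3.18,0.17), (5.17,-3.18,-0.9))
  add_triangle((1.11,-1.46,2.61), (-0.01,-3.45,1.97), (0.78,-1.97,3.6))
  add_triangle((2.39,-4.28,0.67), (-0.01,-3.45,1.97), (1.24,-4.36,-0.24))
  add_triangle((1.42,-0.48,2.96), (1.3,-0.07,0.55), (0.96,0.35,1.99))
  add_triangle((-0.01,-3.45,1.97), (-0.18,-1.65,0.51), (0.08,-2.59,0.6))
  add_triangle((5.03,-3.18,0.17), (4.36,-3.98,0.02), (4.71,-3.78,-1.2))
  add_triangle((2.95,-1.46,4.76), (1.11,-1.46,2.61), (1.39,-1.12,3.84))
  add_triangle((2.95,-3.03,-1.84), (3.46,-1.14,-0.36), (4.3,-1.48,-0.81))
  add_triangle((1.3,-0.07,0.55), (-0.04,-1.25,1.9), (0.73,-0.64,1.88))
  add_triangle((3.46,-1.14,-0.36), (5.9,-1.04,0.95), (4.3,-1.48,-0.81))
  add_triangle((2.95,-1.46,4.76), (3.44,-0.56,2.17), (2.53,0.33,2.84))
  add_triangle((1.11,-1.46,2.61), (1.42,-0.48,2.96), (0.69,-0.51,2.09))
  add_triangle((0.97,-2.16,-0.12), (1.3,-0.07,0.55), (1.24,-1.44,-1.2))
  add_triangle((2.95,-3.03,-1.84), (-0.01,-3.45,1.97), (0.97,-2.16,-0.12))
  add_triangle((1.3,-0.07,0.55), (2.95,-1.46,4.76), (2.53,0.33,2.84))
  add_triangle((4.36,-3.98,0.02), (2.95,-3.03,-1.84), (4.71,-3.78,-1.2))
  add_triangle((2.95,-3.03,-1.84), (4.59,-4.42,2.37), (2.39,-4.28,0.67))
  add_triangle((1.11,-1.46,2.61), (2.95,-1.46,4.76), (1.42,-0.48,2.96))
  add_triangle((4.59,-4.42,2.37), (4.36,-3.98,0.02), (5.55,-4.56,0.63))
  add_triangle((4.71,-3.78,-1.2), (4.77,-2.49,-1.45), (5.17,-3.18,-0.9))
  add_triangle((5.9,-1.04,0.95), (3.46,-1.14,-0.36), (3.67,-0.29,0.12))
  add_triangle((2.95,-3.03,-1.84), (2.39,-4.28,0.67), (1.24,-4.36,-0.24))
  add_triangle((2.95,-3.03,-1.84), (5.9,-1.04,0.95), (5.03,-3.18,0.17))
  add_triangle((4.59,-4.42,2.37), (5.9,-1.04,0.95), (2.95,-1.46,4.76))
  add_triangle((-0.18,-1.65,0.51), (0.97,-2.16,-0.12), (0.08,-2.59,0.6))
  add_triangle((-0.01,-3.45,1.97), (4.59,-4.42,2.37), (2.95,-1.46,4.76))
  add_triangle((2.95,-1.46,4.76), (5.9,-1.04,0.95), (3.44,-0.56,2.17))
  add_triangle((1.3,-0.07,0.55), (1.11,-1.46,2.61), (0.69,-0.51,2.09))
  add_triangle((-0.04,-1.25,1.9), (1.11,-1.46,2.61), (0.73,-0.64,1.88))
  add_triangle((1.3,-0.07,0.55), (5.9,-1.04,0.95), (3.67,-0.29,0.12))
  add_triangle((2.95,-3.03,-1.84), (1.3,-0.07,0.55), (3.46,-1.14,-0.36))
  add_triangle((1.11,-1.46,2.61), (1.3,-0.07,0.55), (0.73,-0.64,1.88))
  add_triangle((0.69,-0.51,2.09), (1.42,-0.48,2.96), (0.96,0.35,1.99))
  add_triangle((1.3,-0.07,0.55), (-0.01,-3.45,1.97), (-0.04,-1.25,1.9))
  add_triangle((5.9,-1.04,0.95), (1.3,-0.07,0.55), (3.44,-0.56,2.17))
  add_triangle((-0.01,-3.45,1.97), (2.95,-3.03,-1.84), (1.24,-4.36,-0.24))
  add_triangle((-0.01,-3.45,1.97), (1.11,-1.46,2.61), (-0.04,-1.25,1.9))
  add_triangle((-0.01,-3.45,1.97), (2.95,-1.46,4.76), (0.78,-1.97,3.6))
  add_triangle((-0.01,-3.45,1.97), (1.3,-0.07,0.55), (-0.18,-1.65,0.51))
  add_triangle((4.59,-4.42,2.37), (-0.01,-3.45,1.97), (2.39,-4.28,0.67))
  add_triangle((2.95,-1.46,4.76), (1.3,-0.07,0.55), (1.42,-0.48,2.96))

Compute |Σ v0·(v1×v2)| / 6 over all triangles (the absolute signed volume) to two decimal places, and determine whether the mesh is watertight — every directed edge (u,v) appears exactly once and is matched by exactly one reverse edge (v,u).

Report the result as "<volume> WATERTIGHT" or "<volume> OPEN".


59.91 OPEN

Per-triangle v0·(v1×v2)/6:
  t1: -0.2595
  t2: +0.5661
  t3: +0.7464
  t4: +0.2159
  t5: -0.3312
  t6: +1.2654
  t7: +5.9501
  t8: +0.8853
  t9: +0.1540
  t10: +0.2837
  t11: +1.3889
  t12: +0.4253
  t13: -2.4283
  t14: +2.0645
  t15: -0.4584
  t16: +0.3540
  t17: -0.7832
  t18: +2.4929
  t19: +0.3438
  t20: +0.1103
  t21: +1.3085
  t22: -0.5411
  t23: -0.3744
  t24: -0.1768
  t25: -0.1320
  t26: +1.9319
  t27: +0.1479
  t28: -0.6298
  t29: +0.2984
  t30: -0.8536
  t31: +0.9990
  t32: +5.0088
  t33: +0.3891
  t34: +0.9652
  t35: +0.6168
  t36: +0.5674
  t37: +2.8001
  t38: +3.6412
  t39: +13.7074
  t40: +0.0120
  t41: +10.6529
  t42: +1.6892
  t43: -0.3262
  t44: +0.1575
  t45: +0.1933
  t46: -0.4965
  t47: +0.1981
  t48: +0.1033
  t49: -0.8975
  t50: +0.2374
  t51: -2.0724
  t52: +0.7972
  t53: +2.4306
  t54: -0.2717
  t55: +4.4824
  t56: +0.3580
Σ = +59.9073 → |volume| = 59.91

Directed edges: 168 total; 6 unmatched, e.g. (5.03,-3.18,0.17)→(5.17,-3.18,-0.9) → open.


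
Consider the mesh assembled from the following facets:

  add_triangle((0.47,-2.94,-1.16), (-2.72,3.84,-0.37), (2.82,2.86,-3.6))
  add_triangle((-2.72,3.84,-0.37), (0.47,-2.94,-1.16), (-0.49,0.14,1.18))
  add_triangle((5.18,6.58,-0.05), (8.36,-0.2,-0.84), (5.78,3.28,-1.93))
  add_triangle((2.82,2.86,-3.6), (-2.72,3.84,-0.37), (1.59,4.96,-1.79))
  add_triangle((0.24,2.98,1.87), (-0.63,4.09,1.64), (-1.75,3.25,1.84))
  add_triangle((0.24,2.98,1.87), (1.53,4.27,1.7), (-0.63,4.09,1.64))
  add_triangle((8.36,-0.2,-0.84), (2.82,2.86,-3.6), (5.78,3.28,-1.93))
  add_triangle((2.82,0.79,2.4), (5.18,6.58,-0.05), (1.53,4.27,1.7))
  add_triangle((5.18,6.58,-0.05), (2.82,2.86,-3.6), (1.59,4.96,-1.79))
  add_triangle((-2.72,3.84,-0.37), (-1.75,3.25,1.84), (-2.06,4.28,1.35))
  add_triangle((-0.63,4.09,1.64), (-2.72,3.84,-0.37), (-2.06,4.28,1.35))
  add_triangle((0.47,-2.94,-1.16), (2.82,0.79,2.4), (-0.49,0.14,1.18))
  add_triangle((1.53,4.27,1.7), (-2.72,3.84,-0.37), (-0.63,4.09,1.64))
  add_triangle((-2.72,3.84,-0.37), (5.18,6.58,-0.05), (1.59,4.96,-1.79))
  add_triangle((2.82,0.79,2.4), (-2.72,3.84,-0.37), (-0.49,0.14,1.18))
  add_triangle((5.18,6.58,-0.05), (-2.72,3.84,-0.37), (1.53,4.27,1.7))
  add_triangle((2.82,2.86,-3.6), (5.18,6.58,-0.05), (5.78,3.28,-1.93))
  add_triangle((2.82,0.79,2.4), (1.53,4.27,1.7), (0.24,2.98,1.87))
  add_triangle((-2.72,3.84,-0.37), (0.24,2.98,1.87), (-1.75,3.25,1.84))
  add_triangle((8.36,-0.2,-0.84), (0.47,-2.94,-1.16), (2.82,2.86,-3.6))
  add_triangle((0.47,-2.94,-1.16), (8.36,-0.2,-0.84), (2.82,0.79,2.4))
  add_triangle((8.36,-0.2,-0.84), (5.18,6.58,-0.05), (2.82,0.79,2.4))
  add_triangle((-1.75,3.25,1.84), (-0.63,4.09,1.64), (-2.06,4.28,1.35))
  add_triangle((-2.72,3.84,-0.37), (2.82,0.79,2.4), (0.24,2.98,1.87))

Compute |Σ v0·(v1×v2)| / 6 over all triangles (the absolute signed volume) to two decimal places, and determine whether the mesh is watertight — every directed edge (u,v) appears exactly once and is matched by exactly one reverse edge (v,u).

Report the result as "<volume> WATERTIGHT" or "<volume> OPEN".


157.82 WATERTIGHT

Per-triangle v0·(v1×v2)/6:
  t1: +7.9069
  t2: +1.5927
  t3: +14.8437
  t4: +6.7888
  t5: +0.8307
  t6: +1.0126
  t7: +10.2931
  t8: +9.0087
  t9: +10.1757
  t10: +0.7163
  t11: +1.2922
  t12: +2.1023
  t13: +2.8657
  t14: +10.1711
  t15: +3.2008
  t16: +11.5957
  t17: +11.3612
  t18: +2.4627
  t19: -2.4773
  t20: +18.0733
  t21: +9.6206
  t22: +24.5025
  t23: +0.8244
  t24: -0.9403
Σ = +157.8242 → |volume| = 157.82

Directed edges: 72 total, each appears once with its reverse present → watertight.


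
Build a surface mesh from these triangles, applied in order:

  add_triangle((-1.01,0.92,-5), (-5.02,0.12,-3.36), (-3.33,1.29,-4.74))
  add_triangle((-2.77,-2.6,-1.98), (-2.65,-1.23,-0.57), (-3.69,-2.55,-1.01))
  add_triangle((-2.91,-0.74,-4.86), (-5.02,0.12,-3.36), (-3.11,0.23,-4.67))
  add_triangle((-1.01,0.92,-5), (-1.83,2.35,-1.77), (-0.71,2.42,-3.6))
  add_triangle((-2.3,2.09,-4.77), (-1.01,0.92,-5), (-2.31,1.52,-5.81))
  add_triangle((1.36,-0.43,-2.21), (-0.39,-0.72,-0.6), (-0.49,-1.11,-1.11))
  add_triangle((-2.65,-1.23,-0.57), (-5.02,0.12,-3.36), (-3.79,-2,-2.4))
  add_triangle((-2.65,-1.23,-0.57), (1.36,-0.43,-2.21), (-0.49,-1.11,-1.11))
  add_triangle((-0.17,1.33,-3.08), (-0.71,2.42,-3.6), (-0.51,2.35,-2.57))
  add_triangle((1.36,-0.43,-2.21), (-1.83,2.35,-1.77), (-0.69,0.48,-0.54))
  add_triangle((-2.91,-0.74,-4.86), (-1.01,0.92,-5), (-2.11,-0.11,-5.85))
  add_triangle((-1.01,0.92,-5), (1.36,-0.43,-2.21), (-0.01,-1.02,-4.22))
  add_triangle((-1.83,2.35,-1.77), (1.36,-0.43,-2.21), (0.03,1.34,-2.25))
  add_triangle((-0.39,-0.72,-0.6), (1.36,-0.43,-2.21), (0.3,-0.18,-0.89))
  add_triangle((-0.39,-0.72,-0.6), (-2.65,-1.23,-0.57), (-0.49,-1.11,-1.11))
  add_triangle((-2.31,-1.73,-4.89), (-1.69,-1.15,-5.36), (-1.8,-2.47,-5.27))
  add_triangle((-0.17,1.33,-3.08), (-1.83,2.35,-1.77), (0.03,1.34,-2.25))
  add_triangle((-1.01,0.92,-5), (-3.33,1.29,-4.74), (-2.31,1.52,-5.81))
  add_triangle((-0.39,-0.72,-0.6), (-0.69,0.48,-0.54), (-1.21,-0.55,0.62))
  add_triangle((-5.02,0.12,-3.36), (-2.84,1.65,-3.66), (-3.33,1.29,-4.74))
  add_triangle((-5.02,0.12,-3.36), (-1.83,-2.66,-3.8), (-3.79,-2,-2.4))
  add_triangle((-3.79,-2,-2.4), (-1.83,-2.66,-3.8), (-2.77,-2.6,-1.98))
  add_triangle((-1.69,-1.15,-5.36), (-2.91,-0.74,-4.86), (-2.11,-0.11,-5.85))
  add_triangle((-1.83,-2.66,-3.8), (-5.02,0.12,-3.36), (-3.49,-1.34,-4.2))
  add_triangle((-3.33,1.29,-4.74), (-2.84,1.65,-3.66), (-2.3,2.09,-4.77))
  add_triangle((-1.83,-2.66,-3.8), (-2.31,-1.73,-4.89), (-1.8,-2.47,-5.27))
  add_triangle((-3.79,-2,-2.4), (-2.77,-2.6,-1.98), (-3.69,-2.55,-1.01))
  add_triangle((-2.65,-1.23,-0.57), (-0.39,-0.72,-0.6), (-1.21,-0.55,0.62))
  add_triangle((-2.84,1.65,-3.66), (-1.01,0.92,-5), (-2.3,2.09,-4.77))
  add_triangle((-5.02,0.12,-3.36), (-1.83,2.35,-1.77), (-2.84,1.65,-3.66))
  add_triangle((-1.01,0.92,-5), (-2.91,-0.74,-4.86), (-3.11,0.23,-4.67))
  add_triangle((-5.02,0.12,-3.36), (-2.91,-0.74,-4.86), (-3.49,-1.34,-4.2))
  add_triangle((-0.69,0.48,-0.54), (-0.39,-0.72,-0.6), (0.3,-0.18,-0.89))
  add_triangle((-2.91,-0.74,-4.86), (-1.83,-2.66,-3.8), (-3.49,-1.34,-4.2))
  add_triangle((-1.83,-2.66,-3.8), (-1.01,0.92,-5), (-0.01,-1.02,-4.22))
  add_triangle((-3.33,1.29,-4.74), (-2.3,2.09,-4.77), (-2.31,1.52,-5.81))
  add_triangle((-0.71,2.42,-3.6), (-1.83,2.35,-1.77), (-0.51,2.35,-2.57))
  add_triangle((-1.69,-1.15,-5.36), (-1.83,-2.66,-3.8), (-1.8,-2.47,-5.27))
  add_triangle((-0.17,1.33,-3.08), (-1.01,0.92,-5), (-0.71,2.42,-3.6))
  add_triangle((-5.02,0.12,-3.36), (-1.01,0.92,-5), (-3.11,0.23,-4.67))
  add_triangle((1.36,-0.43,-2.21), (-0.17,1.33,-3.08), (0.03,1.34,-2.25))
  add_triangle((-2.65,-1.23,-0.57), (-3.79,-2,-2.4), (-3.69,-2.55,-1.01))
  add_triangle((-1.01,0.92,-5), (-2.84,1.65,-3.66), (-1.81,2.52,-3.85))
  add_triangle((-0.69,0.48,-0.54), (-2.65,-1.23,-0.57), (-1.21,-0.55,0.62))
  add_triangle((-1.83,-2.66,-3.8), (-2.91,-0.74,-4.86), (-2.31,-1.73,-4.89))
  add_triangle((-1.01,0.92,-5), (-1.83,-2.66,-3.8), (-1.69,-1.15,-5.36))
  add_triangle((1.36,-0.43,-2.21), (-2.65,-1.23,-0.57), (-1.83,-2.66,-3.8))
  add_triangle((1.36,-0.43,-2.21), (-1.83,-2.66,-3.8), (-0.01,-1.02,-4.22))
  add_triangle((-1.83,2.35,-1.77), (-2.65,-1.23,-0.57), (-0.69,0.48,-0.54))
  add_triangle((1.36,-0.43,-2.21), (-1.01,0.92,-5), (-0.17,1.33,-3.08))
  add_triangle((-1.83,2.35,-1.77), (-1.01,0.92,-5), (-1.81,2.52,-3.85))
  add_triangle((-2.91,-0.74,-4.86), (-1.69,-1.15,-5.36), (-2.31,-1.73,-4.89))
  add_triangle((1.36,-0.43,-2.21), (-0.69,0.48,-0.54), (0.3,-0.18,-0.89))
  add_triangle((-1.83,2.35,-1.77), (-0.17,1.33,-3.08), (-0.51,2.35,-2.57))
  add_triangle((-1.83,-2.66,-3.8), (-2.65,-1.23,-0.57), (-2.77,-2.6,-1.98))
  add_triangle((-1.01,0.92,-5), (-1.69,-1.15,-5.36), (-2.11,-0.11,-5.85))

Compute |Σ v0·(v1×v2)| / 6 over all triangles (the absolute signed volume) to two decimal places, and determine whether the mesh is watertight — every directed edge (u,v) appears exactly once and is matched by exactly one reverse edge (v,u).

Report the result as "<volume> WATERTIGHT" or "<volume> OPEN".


Per-triangle v0·(v1×v2)/6:
  t1: +2.4967
  t2: -0.3863
  t3: +2.1325
  t4: +2.1857
  t5: +0.6458
  t6: +0.0106
  t7: +1.9575
  t8: +0.5046
  t9: +0.1620
  t10: -0.3855
  t11: +0.6422
  t12: +2.1170
  t13: -0.5672
  t14: -0.0531
  t15: +0.0380
  t16: +0.8349
  t17: +0.4531
  t18: +0.4959
  t19: -0.2258
  t20: +1.5426
  t21: +4.8136
  t22: +1.6572
  t23: +1.3375
  t24: +1.1499
  t25: +0.7111
  t26: +0.7565
  t27: +1.0399
  t28: +0.2069
  t29: -1.0346
  t30: +2.6727
  t31: +1.9395
  t32: +2.2057
  t33: -0.1292
  t34: +1.8968
  t35: +3.9488
  t36: +1.1591
  t37: +0.5508
  t38: -0.5280
  t39: +0.6513
  t40: +1.3770
  t41: +0.3898
  t42: +0.5630
  t43: +2.3312
  t44: +0.3131
  t45: +0.6864
  t46: -0.1913
  t47: -0.4046
  t48: +1.5388
  t49: -0.0669
  t50: +1.4642
  t51: -0.4815
  t52: +1.0457
  t53: -0.0560
  t54: -0.8032
  t55: -0.8704
  t56: +1.0522
Σ = +47.4944 → |volume| = 47.49

Directed edges: 168 total; 6 unmatched, e.g. (-2.65,-1.23,-0.57)→(-5.02,0.12,-3.36) → open.

47.49 OPEN


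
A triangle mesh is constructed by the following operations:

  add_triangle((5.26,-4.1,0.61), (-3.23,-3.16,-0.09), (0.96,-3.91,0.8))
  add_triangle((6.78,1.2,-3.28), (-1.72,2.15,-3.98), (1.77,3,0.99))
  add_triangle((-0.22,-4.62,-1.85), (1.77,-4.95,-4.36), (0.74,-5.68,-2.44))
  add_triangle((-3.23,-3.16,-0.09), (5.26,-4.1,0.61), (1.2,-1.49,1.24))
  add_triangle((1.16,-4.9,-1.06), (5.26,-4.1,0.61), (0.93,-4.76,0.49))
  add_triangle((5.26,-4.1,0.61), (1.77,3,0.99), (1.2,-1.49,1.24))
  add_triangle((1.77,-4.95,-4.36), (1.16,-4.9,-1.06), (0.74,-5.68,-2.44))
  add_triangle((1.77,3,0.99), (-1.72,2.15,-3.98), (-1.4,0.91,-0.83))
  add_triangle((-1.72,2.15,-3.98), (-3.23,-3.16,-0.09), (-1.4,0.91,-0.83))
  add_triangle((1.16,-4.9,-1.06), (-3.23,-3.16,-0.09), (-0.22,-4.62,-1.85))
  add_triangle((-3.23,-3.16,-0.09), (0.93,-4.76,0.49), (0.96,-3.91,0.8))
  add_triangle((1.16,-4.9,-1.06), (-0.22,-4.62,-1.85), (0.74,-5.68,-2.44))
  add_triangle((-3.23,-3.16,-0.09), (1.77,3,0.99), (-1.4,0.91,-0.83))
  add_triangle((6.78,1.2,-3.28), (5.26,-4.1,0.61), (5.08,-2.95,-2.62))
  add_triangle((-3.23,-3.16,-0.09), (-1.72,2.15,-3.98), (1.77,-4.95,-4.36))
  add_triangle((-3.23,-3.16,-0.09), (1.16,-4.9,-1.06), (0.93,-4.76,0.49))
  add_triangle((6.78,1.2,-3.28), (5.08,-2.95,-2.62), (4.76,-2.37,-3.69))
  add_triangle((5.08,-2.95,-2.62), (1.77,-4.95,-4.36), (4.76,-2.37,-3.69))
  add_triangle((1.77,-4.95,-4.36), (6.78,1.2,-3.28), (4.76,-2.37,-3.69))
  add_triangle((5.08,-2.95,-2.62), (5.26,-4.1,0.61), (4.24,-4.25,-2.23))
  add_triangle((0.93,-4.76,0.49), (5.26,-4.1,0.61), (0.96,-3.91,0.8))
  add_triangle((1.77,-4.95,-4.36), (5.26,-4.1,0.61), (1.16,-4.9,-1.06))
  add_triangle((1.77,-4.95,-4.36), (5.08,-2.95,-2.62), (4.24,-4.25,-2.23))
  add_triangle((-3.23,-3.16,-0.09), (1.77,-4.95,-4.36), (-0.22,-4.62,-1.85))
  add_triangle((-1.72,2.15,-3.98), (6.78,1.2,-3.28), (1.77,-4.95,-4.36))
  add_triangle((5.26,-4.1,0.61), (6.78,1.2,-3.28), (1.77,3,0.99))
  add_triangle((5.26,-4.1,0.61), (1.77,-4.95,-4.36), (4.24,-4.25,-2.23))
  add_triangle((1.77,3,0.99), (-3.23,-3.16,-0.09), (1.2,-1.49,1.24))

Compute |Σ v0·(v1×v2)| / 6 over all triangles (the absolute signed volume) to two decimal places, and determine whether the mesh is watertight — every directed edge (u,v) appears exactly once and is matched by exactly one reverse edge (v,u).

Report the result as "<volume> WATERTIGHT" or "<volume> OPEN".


200.39 WATERTIGHT

Per-triangle v0·(v1×v2)/6:
  t1: -2.6390
  t2: +19.7302
  t3: +1.5945
  t4: +5.3410
  t5: +5.5642
  t6: +4.6082
  t7: +2.2159
  t8: +2.8526
  t9: +3.1935
  t10: +3.4002
  t11: +1.1487
  t12: +0.8795
  t13: +1.6945
  t14: +14.6445
  t15: +23.2411
  t16: +4.8418
  t17: +5.4441
  t18: +5.2517
  t19: +4.4683
  t20: +5.0679
  t21: +1.3769
  t22: +12.2533
  t23: +5.0742
  t24: +3.8232
  t25: +38.3375
  t26: +20.0737
  t27: +4.7366
  t28: +2.1729
Σ = +200.3917 → |volume| = 200.39

Directed edges: 84 total, each appears once with its reverse present → watertight.
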